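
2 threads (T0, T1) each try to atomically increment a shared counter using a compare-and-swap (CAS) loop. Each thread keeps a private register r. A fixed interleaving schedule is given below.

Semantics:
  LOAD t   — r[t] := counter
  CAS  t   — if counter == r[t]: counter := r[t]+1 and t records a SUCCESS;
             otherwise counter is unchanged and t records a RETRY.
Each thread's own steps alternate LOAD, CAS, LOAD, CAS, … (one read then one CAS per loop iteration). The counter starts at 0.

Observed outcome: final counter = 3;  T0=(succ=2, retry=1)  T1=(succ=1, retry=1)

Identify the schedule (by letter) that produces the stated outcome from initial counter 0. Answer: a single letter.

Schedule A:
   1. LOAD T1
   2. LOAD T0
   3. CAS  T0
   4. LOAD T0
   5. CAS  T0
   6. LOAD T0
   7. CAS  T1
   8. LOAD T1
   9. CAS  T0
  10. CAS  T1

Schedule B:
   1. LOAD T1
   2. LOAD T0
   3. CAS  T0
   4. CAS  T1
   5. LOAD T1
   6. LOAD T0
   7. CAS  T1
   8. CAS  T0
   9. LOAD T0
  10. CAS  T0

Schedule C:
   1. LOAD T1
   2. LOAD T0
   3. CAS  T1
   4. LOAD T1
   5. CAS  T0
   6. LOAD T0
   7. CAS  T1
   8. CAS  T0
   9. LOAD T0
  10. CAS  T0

B

Tracing schedule B:
1. LOAD T1 → mem=0 r[T1]=0 [LOAD]
2. LOAD T0 → mem=0 r[T0]=0 [LOAD]
3. CAS T0 → mem=1 r[T0]=0 [OK]
4. CAS T1 → mem=1 r[T1]=0 [RETRY]
5. LOAD T1 → mem=1 r[T1]=1 [LOAD]
6. LOAD T0 → mem=1 r[T0]=1 [LOAD]
7. CAS T1 → mem=2 r[T1]=1 [OK]
8. CAS T0 → mem=2 r[T0]=1 [RETRY]
9. LOAD T0 → mem=2 r[T0]=2 [LOAD]
10. CAS T0 → mem=3 r[T0]=2 [OK]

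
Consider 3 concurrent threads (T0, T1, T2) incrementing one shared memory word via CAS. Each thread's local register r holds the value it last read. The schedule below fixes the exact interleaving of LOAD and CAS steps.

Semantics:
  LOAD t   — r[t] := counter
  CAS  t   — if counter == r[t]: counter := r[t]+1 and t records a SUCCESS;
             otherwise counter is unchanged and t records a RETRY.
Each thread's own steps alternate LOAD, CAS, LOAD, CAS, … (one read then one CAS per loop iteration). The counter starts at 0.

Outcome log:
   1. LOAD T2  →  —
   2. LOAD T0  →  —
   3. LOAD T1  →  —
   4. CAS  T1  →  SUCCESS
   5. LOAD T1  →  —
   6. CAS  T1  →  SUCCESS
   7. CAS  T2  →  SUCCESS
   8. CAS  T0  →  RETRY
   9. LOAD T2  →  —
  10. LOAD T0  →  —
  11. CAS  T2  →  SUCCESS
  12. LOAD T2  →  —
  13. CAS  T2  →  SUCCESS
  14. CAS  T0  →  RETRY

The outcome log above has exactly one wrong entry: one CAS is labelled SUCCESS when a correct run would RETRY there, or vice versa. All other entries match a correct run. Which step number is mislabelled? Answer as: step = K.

Re-executing:
   1) LOAD T2:  M=0  r_T2=0
   2) LOAD T0:  M=0  r_T0=0
   3) LOAD T1:  M=0  r_T1=0
   4) CAS  T1:  M=1  r_T1=0 ✓
   5) LOAD T1:  M=1  r_T1=1
   6) CAS  T1:  M=2  r_T1=1 ✓
   7) CAS  T2:  M=2  r_T2=0 ✗
   8) CAS  T0:  M=2  r_T0=0 ✗
   9) LOAD T2:  M=2  r_T2=2
  10) LOAD T0:  M=2  r_T0=2
  11) CAS  T2:  M=3  r_T2=2 ✓
  12) LOAD T2:  M=3  r_T2=3
  13) CAS  T2:  M=4  r_T2=3 ✓
  14) CAS  T0:  M=4  r_T0=2 ✗
Mismatch at 7.

step = 7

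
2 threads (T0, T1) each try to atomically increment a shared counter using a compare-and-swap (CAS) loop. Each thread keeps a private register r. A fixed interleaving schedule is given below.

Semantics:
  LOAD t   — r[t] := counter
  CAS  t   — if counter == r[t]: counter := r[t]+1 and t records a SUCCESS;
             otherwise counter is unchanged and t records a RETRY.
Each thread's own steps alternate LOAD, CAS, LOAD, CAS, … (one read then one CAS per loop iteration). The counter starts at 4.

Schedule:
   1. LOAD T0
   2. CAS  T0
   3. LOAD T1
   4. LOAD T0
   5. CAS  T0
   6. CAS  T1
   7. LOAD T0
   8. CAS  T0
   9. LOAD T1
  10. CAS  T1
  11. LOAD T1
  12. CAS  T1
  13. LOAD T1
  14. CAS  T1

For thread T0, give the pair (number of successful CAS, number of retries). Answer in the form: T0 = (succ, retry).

   1) LOAD T0:  M=4  r_T0=4
   2) CAS  T0:  M=5  r_T0=4 ✓
   3) LOAD T1:  M=5  r_T1=5
   4) LOAD T0:  M=5  r_T0=5
   5) CAS  T0:  M=6  r_T0=5 ✓
   6) CAS  T1:  M=6  r_T1=5 ✗
   7) LOAD T0:  M=6  r_T0=6
   8) CAS  T0:  M=7  r_T0=6 ✓
   9) LOAD T1:  M=7  r_T1=7
  10) CAS  T1:  M=8  r_T1=7 ✓
  11) LOAD T1:  M=8  r_T1=8
  12) CAS  T1:  M=9  r_T1=8 ✓
  13) LOAD T1:  M=9  r_T1=9
  14) CAS  T1:  M=10  r_T1=9 ✓

T0 = (3, 0)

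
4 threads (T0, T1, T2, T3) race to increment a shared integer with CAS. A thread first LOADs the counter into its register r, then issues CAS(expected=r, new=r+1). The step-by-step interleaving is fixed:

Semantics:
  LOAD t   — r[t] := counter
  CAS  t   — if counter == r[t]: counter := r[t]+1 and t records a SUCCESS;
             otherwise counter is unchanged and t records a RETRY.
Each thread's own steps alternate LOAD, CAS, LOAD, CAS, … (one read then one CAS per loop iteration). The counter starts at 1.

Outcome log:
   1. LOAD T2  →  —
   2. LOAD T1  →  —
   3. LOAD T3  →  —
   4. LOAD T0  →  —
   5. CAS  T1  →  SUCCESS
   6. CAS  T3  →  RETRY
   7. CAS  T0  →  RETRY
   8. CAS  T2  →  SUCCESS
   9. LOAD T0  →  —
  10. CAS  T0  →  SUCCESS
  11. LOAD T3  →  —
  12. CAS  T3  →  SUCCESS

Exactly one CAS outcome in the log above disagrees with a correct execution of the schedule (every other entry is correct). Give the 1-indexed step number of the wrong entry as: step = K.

Re-executing:
#1 T2 reads 1
#2 T1 reads 1
#3 T3 reads 1
#4 T0 reads 1
#5 T1 CAS(1→2) writes; counter now 2
#6 T3 CAS(1→2) fails; counter now 2
#7 T0 CAS(1→2) fails; counter now 2
#8 T2 CAS(1→2) fails; counter now 2
#9 T0 reads 2
#10 T0 CAS(2→3) writes; counter now 3
#11 T3 reads 3
#12 T3 CAS(3→4) writes; counter now 4
Mismatch at 8.

step = 8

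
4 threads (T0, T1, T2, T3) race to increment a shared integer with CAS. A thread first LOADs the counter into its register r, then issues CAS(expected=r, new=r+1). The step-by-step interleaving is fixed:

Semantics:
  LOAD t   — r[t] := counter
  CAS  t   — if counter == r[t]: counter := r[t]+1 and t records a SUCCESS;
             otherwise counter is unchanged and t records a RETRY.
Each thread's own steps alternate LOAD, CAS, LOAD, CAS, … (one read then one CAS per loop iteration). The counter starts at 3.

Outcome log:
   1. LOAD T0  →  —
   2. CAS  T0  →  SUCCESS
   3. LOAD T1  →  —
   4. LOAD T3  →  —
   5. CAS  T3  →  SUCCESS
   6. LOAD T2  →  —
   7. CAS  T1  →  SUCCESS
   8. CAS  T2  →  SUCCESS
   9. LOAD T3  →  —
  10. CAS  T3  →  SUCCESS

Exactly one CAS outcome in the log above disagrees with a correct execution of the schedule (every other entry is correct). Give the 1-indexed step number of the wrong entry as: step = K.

step = 7

Correct run:
#1 T0 reads 3
#2 T0 CAS(3→4) writes; counter now 4
#3 T1 reads 4
#4 T3 reads 4
#5 T3 CAS(4→5) writes; counter now 5
#6 T2 reads 5
#7 T1 CAS(4→5) fails; counter now 5
#8 T2 CAS(5→6) writes; counter now 6
#9 T3 reads 6
#10 T3 CAS(6→7) writes; counter now 7
Mismatch at 7.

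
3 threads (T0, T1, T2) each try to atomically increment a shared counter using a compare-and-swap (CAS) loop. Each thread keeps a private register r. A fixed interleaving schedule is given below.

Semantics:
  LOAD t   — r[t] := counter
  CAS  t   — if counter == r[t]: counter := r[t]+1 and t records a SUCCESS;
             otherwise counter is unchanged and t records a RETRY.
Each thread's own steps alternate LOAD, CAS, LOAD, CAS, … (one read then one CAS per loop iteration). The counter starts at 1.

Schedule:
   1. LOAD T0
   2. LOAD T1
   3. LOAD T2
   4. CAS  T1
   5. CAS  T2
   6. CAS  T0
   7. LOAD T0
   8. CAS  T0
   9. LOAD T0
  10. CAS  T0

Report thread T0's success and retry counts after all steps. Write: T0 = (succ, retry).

[1] T0.load  rd  (counter 1, T0.r 1)
[2] T1.load  rd  (counter 1, T1.r 1)
[3] T2.load  rd  (counter 1, T2.r 1)
[4] T1.cas  hit  (counter 2, T1.r 1)
[5] T2.cas  miss  (counter 2, T2.r 1)
[6] T0.cas  miss  (counter 2, T0.r 1)
[7] T0.load  rd  (counter 2, T0.r 2)
[8] T0.cas  hit  (counter 3, T0.r 2)
[9] T0.load  rd  (counter 3, T0.r 3)
[10] T0.cas  hit  (counter 4, T0.r 3)

T0 = (2, 1)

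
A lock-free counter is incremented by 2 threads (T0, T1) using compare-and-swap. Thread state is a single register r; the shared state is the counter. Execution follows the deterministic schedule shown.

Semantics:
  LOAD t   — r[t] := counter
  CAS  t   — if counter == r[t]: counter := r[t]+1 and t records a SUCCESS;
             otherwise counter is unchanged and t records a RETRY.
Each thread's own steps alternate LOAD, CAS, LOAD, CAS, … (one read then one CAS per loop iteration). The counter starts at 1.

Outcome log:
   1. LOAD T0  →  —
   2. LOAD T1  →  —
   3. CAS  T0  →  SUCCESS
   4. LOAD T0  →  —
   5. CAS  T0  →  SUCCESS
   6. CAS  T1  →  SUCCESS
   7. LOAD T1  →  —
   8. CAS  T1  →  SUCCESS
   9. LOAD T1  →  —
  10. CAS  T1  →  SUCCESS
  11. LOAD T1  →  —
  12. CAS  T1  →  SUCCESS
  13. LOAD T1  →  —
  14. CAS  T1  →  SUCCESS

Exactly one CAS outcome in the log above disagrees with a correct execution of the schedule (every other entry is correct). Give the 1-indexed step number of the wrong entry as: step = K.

step = 6

Correct run:
[1] T0.load  rd  (counter 1, T0.r 1)
[2] T1.load  rd  (counter 1, T1.r 1)
[3] T0.cas  hit  (counter 2, T0.r 1)
[4] T0.load  rd  (counter 2, T0.r 2)
[5] T0.cas  hit  (counter 3, T0.r 2)
[6] T1.cas  miss  (counter 3, T1.r 1)
[7] T1.load  rd  (counter 3, T1.r 3)
[8] T1.cas  hit  (counter 4, T1.r 3)
[9] T1.load  rd  (counter 4, T1.r 4)
[10] T1.cas  hit  (counter 5, T1.r 4)
[11] T1.load  rd  (counter 5, T1.r 5)
[12] T1.cas  hit  (counter 6, T1.r 5)
[13] T1.load  rd  (counter 6, T1.r 6)
[14] T1.cas  hit  (counter 7, T1.r 6)
Log disagrees first at step 6.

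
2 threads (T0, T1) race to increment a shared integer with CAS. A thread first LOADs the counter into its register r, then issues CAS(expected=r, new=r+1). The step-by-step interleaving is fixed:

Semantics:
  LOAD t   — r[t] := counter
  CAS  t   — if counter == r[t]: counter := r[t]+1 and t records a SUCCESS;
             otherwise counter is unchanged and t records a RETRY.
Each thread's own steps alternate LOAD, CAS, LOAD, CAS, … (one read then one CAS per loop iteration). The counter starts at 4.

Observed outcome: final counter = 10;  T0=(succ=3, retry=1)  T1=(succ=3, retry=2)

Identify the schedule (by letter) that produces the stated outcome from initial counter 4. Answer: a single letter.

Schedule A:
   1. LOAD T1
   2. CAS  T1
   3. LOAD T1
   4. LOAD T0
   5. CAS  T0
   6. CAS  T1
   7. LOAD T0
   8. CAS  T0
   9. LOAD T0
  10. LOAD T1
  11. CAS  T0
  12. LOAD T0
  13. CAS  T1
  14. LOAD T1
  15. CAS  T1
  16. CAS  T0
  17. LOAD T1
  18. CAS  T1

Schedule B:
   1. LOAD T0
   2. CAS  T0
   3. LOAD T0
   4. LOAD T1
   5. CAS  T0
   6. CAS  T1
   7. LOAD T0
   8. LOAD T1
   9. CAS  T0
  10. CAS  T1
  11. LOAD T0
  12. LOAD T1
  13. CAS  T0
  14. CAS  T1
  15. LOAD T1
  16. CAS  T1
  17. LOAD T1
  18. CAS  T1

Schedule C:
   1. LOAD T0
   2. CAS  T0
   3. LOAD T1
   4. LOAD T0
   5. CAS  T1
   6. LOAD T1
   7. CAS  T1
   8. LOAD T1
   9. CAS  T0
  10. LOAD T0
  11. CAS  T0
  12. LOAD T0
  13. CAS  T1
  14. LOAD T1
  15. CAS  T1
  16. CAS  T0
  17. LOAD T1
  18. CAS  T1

Tracing schedule A:
   1) LOAD T1:  M=4  r_T1=4
   2) CAS  T1:  M=5  r_T1=4 ✓
   3) LOAD T1:  M=5  r_T1=5
   4) LOAD T0:  M=5  r_T0=5
   5) CAS  T0:  M=6  r_T0=5 ✓
   6) CAS  T1:  M=6  r_T1=5 ✗
   7) LOAD T0:  M=6  r_T0=6
   8) CAS  T0:  M=7  r_T0=6 ✓
   9) LOAD T0:  M=7  r_T0=7
  10) LOAD T1:  M=7  r_T1=7
  11) CAS  T0:  M=8  r_T0=7 ✓
  12) LOAD T0:  M=8  r_T0=8
  13) CAS  T1:  M=8  r_T1=7 ✗
  14) LOAD T1:  M=8  r_T1=8
  15) CAS  T1:  M=9  r_T1=8 ✓
  16) CAS  T0:  M=9  r_T0=8 ✗
  17) LOAD T1:  M=9  r_T1=9
  18) CAS  T1:  M=10  r_T1=9 ✓

A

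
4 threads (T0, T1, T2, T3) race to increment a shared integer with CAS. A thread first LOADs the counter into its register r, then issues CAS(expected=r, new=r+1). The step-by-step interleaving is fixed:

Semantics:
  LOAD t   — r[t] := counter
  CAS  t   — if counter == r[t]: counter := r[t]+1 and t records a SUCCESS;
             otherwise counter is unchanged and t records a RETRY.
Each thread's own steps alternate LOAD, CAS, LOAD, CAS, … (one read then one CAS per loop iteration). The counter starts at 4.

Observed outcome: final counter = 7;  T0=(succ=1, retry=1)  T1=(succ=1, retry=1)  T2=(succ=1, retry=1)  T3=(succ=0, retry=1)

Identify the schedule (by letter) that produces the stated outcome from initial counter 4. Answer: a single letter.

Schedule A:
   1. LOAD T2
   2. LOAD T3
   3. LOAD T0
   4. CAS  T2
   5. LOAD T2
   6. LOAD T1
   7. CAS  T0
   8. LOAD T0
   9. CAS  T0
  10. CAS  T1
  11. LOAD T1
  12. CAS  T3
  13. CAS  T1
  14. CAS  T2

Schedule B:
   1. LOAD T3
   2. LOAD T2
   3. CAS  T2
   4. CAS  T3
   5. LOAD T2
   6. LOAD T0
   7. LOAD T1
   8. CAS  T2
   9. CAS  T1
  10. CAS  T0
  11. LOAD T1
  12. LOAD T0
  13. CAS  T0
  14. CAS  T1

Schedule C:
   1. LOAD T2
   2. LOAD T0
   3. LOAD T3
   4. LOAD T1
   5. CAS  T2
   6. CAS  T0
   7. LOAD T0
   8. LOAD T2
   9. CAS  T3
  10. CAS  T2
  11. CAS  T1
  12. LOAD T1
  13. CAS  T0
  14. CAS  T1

Tracing schedule A:
step 1: T2 LOAD ⇒ load; ctr=4 reg=4
step 2: T3 LOAD ⇒ load; ctr=4 reg=4
step 3: T0 LOAD ⇒ load; ctr=4 reg=4
step 4: T2 CAS ⇒ ok; ctr=5 reg=4
step 5: T2 LOAD ⇒ load; ctr=5 reg=5
step 6: T1 LOAD ⇒ load; ctr=5 reg=5
step 7: T0 CAS ⇒ retry; ctr=5 reg=4
step 8: T0 LOAD ⇒ load; ctr=5 reg=5
step 9: T0 CAS ⇒ ok; ctr=6 reg=5
step 10: T1 CAS ⇒ retry; ctr=6 reg=5
step 11: T1 LOAD ⇒ load; ctr=6 reg=6
step 12: T3 CAS ⇒ retry; ctr=6 reg=4
step 13: T1 CAS ⇒ ok; ctr=7 reg=6
step 14: T2 CAS ⇒ retry; ctr=7 reg=5

A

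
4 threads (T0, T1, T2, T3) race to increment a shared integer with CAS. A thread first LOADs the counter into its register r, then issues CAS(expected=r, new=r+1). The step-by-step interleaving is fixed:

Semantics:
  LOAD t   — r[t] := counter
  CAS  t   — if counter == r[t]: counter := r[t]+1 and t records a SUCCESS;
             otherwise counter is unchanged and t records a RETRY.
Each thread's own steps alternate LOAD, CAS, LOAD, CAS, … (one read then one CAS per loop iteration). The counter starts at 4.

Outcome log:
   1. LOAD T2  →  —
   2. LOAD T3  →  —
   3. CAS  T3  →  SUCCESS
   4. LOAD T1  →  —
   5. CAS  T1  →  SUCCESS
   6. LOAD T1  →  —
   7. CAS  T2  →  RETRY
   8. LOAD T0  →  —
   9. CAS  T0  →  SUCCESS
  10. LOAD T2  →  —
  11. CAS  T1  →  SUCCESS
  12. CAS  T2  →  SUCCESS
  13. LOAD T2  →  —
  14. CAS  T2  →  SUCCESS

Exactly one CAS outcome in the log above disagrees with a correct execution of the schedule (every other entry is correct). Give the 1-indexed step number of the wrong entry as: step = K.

Reference trace:
#1 T2 reads 4
#2 T3 reads 4
#3 T3 CAS(4→5) writes; counter now 5
#4 T1 reads 5
#5 T1 CAS(5→6) writes; counter now 6
#6 T1 reads 6
#7 T2 CAS(4→5) fails; counter now 6
#8 T0 reads 6
#9 T0 CAS(6→7) writes; counter now 7
#10 T2 reads 7
#11 T1 CAS(6→7) fails; counter now 7
#12 T2 CAS(7→8) writes; counter now 8
#13 T2 reads 8
#14 T2 CAS(8→9) writes; counter now 9
Log disagrees first at step 11.

step = 11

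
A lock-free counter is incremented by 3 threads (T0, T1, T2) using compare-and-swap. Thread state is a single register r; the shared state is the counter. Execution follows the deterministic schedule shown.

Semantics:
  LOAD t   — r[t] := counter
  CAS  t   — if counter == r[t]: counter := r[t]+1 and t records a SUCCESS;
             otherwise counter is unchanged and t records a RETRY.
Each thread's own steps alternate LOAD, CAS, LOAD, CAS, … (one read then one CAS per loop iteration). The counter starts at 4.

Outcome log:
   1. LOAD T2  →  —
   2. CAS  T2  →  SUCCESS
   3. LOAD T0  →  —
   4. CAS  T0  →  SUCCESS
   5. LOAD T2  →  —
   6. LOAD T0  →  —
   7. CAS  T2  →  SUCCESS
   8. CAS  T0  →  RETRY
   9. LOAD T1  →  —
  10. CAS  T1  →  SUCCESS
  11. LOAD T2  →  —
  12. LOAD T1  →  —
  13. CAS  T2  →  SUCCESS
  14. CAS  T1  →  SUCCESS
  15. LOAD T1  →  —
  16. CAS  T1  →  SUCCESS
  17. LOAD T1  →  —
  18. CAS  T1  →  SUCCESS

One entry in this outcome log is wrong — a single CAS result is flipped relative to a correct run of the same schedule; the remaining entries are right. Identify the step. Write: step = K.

step = 14

Reference trace:
#1 T2 reads 4
#2 T2 CAS(4→5) writes; counter now 5
#3 T0 reads 5
#4 T0 CAS(5→6) writes; counter now 6
#5 T2 reads 6
#6 T0 reads 6
#7 T2 CAS(6→7) writes; counter now 7
#8 T0 CAS(6→7) fails; counter now 7
#9 T1 reads 7
#10 T1 CAS(7→8) writes; counter now 8
#11 T2 reads 8
#12 T1 reads 8
#13 T2 CAS(8→9) writes; counter now 9
#14 T1 CAS(8→9) fails; counter now 9
#15 T1 reads 9
#16 T1 CAS(9→10) writes; counter now 10
#17 T1 reads 10
#18 T1 CAS(10→11) writes; counter now 11
Log disagrees first at step 14.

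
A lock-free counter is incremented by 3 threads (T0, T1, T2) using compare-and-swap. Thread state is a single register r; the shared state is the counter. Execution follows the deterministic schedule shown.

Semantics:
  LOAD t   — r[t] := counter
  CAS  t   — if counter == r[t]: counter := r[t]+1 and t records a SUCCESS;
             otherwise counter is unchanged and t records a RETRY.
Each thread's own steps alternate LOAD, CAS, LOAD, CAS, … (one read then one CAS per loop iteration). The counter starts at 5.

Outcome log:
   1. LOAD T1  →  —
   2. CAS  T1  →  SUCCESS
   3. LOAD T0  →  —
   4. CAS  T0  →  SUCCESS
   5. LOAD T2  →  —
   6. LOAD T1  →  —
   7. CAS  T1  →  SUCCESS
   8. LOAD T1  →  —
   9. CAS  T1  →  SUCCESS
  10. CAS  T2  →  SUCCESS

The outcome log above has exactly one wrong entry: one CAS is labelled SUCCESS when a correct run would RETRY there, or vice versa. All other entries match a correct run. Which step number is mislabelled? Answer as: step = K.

Correct run:
   1) LOAD T1:  M=5  r_T1=5
   2) CAS  T1:  M=6  r_T1=5 ✓
   3) LOAD T0:  M=6  r_T0=6
   4) CAS  T0:  M=7  r_T0=6 ✓
   5) LOAD T2:  M=7  r_T2=7
   6) LOAD T1:  M=7  r_T1=7
   7) CAS  T1:  M=8  r_T1=7 ✓
   8) LOAD T1:  M=8  r_T1=8
   9) CAS  T1:  M=9  r_T1=8 ✓
  10) CAS  T2:  M=9  r_T2=7 ✗
Flip is step 10.

step = 10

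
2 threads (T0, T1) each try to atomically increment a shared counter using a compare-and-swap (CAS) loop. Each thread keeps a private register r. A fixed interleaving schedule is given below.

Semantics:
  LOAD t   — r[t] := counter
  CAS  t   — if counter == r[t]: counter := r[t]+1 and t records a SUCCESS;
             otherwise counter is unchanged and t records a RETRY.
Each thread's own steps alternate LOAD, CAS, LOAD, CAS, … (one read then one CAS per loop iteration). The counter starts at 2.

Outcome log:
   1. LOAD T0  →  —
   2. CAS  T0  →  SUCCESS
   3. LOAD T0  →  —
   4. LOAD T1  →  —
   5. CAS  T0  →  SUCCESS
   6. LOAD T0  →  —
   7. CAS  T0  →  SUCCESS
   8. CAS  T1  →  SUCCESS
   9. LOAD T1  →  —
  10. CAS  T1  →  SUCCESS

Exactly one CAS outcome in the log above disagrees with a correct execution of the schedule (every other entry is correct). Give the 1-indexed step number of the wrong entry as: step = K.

step = 8

Correct run:
#1 T0 reads 2
#2 T0 CAS(2→3) writes; counter now 3
#3 T0 reads 3
#4 T1 reads 3
#5 T0 CAS(3→4) writes; counter now 4
#6 T0 reads 4
#7 T0 CAS(4→5) writes; counter now 5
#8 T1 CAS(3→4) fails; counter now 5
#9 T1 reads 5
#10 T1 CAS(5→6) writes; counter now 6
Mismatch at 8.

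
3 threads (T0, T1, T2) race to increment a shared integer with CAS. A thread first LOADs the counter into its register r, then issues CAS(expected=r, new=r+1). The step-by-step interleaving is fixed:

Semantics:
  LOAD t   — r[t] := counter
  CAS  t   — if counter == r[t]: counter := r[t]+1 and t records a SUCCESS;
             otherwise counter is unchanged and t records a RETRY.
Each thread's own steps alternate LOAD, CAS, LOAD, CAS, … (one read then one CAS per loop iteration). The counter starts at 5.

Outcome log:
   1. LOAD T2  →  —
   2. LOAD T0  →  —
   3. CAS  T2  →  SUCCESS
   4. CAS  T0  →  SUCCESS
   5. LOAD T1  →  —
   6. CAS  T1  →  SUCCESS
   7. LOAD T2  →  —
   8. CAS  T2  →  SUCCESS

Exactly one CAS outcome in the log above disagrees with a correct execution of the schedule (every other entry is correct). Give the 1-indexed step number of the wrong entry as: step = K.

Correct run:
[1] T2.load  rd  (counter 5, T2.r 5)
[2] T0.load  rd  (counter 5, T0.r 5)
[3] T2.cas  hit  (counter 6, T2.r 5)
[4] T0.cas  miss  (counter 6, T0.r 5)
[5] T1.load  rd  (counter 6, T1.r 6)
[6] T1.cas  hit  (counter 7, T1.r 6)
[7] T2.load  rd  (counter 7, T2.r 7)
[8] T2.cas  hit  (counter 8, T2.r 7)
Mismatch at 4.

step = 4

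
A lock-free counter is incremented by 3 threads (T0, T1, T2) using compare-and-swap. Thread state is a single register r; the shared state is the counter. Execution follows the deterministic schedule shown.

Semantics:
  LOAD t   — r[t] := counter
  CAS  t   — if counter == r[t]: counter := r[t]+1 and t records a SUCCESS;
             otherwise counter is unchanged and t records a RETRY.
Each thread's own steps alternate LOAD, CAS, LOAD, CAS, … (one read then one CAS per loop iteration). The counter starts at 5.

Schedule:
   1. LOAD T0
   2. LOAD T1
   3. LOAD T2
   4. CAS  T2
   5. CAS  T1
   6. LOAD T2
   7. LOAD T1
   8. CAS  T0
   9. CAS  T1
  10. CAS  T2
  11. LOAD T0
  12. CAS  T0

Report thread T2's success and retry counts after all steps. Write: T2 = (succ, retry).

T2 = (1, 1)

T0 LOAD — after: cnt=5, r=5 — load
T1 LOAD — after: cnt=5, r=5 — load
T2 LOAD — after: cnt=5, r=5 — load
T2 CAS — after: cnt=6, r=5 — ok
T1 CAS — after: cnt=6, r=5 — retry
T2 LOAD — after: cnt=6, r=6 — load
T1 LOAD — after: cnt=6, r=6 — load
T0 CAS — after: cnt=6, r=5 — retry
T1 CAS — after: cnt=7, r=6 — ok
T2 CAS — after: cnt=7, r=6 — retry
T0 LOAD — after: cnt=7, r=7 — load
T0 CAS — after: cnt=8, r=7 — ok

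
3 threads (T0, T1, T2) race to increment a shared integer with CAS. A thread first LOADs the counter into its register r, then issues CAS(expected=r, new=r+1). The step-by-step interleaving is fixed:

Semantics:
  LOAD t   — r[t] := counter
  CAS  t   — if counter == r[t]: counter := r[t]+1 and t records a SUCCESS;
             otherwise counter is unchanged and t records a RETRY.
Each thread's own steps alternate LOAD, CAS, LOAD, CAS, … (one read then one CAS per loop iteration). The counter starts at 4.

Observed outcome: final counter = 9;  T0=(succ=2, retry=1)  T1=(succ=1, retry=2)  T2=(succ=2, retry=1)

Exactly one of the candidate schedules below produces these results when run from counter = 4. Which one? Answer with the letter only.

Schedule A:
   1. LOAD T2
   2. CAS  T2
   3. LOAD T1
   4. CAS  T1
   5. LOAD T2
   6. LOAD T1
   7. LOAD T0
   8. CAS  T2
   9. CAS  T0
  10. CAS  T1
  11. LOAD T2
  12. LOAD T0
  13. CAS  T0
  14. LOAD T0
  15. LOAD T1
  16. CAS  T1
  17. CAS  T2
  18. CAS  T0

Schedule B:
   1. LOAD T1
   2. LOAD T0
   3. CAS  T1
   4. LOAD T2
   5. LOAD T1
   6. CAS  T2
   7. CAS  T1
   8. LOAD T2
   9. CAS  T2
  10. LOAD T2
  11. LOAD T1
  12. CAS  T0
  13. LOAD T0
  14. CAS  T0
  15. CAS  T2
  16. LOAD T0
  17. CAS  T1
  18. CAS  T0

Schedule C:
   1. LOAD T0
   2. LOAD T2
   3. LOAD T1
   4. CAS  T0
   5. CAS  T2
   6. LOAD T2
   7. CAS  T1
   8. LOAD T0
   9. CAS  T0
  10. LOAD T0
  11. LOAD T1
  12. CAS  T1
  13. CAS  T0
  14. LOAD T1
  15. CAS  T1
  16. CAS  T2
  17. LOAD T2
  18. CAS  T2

B

Simulating candidate B:
[1] T1.load  rd  (counter 4, T1.r 4)
[2] T0.load  rd  (counter 4, T0.r 4)
[3] T1.cas  hit  (counter 5, T1.r 4)
[4] T2.load  rd  (counter 5, T2.r 5)
[5] T1.load  rd  (counter 5, T1.r 5)
[6] T2.cas  hit  (counter 6, T2.r 5)
[7] T1.cas  miss  (counter 6, T1.r 5)
[8] T2.load  rd  (counter 6, T2.r 6)
[9] T2.cas  hit  (counter 7, T2.r 6)
[10] T2.load  rd  (counter 7, T2.r 7)
[11] T1.load  rd  (counter 7, T1.r 7)
[12] T0.cas  miss  (counter 7, T0.r 4)
[13] T0.load  rd  (counter 7, T0.r 7)
[14] T0.cas  hit  (counter 8, T0.r 7)
[15] T2.cas  miss  (counter 8, T2.r 7)
[16] T0.load  rd  (counter 8, T0.r 8)
[17] T1.cas  miss  (counter 8, T1.r 7)
[18] T0.cas  hit  (counter 9, T0.r 8)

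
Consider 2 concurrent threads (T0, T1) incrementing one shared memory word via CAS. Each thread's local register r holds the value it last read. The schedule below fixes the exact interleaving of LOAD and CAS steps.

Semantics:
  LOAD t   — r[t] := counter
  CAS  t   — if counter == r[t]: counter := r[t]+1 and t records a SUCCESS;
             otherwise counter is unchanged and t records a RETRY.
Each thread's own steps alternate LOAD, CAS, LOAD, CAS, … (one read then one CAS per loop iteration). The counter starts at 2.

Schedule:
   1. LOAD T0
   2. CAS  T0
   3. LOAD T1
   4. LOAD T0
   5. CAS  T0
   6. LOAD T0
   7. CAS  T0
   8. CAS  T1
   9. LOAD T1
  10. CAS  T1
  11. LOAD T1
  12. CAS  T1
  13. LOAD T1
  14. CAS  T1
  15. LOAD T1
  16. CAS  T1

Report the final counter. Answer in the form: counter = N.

#1 T0 reads 2
#2 T0 CAS(2→3) writes; counter now 3
#3 T1 reads 3
#4 T0 reads 3
#5 T0 CAS(3→4) writes; counter now 4
#6 T0 reads 4
#7 T0 CAS(4→5) writes; counter now 5
#8 T1 CAS(3→4) fails; counter now 5
#9 T1 reads 5
#10 T1 CAS(5→6) writes; counter now 6
#11 T1 reads 6
#12 T1 CAS(6→7) writes; counter now 7
#13 T1 reads 7
#14 T1 CAS(7→8) writes; counter now 8
#15 T1 reads 8
#16 T1 CAS(8→9) writes; counter now 9

counter = 9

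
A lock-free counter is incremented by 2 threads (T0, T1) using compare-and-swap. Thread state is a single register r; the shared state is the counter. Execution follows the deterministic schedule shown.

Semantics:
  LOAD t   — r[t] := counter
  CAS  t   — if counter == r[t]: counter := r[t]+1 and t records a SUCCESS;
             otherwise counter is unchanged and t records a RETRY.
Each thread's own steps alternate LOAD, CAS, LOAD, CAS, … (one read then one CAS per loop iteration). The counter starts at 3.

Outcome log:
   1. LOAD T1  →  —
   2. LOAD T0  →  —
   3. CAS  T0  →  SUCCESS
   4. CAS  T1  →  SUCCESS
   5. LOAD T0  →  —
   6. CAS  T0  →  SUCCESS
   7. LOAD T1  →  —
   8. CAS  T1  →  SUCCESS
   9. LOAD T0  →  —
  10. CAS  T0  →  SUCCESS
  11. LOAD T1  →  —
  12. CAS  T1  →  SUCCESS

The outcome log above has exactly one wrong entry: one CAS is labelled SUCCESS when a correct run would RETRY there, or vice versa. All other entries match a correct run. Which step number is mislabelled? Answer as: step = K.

Re-executing:
   1) LOAD T1:  M=3  r_T1=3
   2) LOAD T0:  M=3  r_T0=3
   3) CAS  T0:  M=4  r_T0=3 ✓
   4) CAS  T1:  M=4  r_T1=3 ✗
   5) LOAD T0:  M=4  r_T0=4
   6) CAS  T0:  M=5  r_T0=4 ✓
   7) LOAD T1:  M=5  r_T1=5
   8) CAS  T1:  M=6  r_T1=5 ✓
   9) LOAD T0:  M=6  r_T0=6
  10) CAS  T0:  M=7  r_T0=6 ✓
  11) LOAD T1:  M=7  r_T1=7
  12) CAS  T1:  M=8  r_T1=7 ✓
Log disagrees first at step 4.

step = 4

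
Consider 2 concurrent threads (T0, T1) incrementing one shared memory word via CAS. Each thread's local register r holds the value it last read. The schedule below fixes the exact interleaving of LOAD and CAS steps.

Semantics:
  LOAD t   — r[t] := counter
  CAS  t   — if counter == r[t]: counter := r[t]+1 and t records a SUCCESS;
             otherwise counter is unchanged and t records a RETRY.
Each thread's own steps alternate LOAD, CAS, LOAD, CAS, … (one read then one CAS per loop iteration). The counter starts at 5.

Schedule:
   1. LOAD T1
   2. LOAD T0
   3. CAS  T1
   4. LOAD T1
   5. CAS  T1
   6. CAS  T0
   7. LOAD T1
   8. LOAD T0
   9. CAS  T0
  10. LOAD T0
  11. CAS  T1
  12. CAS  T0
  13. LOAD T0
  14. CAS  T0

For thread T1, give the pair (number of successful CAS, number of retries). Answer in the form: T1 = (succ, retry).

1. LOAD T1 → mem=5 r[T1]=5 [LOAD]
2. LOAD T0 → mem=5 r[T0]=5 [LOAD]
3. CAS T1 → mem=6 r[T1]=5 [OK]
4. LOAD T1 → mem=6 r[T1]=6 [LOAD]
5. CAS T1 → mem=7 r[T1]=6 [OK]
6. CAS T0 → mem=7 r[T0]=5 [RETRY]
7. LOAD T1 → mem=7 r[T1]=7 [LOAD]
8. LOAD T0 → mem=7 r[T0]=7 [LOAD]
9. CAS T0 → mem=8 r[T0]=7 [OK]
10. LOAD T0 → mem=8 r[T0]=8 [LOAD]
11. CAS T1 → mem=8 r[T1]=7 [RETRY]
12. CAS T0 → mem=9 r[T0]=8 [OK]
13. LOAD T0 → mem=9 r[T0]=9 [LOAD]
14. CAS T0 → mem=10 r[T0]=9 [OK]

T1 = (2, 1)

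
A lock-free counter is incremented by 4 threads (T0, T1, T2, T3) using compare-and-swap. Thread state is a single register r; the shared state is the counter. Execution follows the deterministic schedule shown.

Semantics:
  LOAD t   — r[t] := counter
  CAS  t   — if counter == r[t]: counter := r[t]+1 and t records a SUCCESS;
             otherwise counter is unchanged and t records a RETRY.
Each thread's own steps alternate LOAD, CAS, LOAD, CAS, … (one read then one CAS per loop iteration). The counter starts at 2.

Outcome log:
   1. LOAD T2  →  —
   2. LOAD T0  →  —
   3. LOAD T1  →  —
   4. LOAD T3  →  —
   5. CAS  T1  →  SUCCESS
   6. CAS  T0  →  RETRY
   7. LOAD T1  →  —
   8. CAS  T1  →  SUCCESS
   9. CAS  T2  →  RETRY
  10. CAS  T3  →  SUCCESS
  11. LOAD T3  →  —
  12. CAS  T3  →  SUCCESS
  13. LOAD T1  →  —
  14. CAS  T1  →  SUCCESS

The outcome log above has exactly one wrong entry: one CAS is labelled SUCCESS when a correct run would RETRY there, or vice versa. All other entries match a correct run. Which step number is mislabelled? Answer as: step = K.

step = 10

Reference trace:
#1 T2 reads 2
#2 T0 reads 2
#3 T1 reads 2
#4 T3 reads 2
#5 T1 CAS(2→3) writes; counter now 3
#6 T0 CAS(2→3) fails; counter now 3
#7 T1 reads 3
#8 T1 CAS(3→4) writes; counter now 4
#9 T2 CAS(2→3) fails; counter now 4
#10 T3 CAS(2→3) fails; counter now 4
#11 T3 reads 4
#12 T3 CAS(4→5) writes; counter now 5
#13 T1 reads 5
#14 T1 CAS(5→6) writes; counter now 6
Flip is step 10.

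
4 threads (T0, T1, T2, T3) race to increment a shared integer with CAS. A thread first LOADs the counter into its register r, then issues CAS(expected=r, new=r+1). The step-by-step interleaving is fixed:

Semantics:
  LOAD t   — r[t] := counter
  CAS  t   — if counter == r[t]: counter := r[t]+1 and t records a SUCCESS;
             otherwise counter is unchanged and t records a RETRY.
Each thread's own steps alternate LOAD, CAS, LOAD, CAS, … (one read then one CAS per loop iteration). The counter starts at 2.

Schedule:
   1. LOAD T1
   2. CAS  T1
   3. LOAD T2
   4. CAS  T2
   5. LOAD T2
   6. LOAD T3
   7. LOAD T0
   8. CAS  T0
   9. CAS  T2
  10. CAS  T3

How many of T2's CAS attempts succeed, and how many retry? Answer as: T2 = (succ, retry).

T2 = (1, 1)

[1] T1.load  rd  (counter 2, T1.r 2)
[2] T1.cas  hit  (counter 3, T1.r 2)
[3] T2.load  rd  (counter 3, T2.r 3)
[4] T2.cas  hit  (counter 4, T2.r 3)
[5] T2.load  rd  (counter 4, T2.r 4)
[6] T3.load  rd  (counter 4, T3.r 4)
[7] T0.load  rd  (counter 4, T0.r 4)
[8] T0.cas  hit  (counter 5, T0.r 4)
[9] T2.cas  miss  (counter 5, T2.r 4)
[10] T3.cas  miss  (counter 5, T3.r 4)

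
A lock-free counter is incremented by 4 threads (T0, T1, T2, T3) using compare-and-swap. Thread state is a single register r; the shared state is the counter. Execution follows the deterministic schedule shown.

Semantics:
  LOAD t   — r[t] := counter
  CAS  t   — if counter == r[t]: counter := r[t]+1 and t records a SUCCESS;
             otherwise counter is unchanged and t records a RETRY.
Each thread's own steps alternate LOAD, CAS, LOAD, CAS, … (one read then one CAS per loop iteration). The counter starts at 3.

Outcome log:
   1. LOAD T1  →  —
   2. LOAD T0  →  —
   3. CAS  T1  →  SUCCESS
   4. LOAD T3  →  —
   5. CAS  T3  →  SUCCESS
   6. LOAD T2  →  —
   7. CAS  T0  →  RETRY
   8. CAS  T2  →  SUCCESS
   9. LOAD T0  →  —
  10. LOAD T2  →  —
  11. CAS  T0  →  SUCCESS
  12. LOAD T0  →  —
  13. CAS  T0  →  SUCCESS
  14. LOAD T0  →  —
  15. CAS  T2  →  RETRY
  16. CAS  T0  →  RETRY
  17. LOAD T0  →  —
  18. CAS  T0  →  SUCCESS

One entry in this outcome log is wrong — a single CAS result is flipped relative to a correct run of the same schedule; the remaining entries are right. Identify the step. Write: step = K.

step = 16

Reference trace:
step 1: T1 LOAD ⇒ load; ctr=3 reg=3
step 2: T0 LOAD ⇒ load; ctr=3 reg=3
step 3: T1 CAS ⇒ ok; ctr=4 reg=3
step 4: T3 LOAD ⇒ load; ctr=4 reg=4
step 5: T3 CAS ⇒ ok; ctr=5 reg=4
step 6: T2 LOAD ⇒ load; ctr=5 reg=5
step 7: T0 CAS ⇒ retry; ctr=5 reg=3
step 8: T2 CAS ⇒ ok; ctr=6 reg=5
step 9: T0 LOAD ⇒ load; ctr=6 reg=6
step 10: T2 LOAD ⇒ load; ctr=6 reg=6
step 11: T0 CAS ⇒ ok; ctr=7 reg=6
step 12: T0 LOAD ⇒ load; ctr=7 reg=7
step 13: T0 CAS ⇒ ok; ctr=8 reg=7
step 14: T0 LOAD ⇒ load; ctr=8 reg=8
step 15: T2 CAS ⇒ retry; ctr=8 reg=6
step 16: T0 CAS ⇒ ok; ctr=9 reg=8
step 17: T0 LOAD ⇒ load; ctr=9 reg=9
step 18: T0 CAS ⇒ ok; ctr=10 reg=9
Mismatch at 16.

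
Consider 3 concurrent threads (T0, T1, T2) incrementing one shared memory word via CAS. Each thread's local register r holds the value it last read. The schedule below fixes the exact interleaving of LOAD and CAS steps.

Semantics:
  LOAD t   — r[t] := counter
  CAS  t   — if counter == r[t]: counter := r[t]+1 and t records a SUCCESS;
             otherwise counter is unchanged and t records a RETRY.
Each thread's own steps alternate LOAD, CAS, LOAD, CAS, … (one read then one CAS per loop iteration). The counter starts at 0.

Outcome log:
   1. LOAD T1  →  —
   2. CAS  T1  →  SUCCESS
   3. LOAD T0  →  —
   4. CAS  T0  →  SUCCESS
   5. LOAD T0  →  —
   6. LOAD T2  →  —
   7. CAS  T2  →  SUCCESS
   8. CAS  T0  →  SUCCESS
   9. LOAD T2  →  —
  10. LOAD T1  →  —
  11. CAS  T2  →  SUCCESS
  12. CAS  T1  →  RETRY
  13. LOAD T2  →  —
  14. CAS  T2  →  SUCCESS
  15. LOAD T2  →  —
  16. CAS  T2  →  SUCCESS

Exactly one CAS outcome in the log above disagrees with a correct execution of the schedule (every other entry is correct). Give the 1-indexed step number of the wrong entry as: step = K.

step = 8

Correct run:
T1 LOAD — after: cnt=0, r=0 — load
T1 CAS — after: cnt=1, r=0 — ok
T0 LOAD — after: cnt=1, r=1 — load
T0 CAS — after: cnt=2, r=1 — ok
T0 LOAD — after: cnt=2, r=2 — load
T2 LOAD — after: cnt=2, r=2 — load
T2 CAS — after: cnt=3, r=2 — ok
T0 CAS — after: cnt=3, r=2 — retry
T2 LOAD — after: cnt=3, r=3 — load
T1 LOAD — after: cnt=3, r=3 — load
T2 CAS — after: cnt=4, r=3 — ok
T1 CAS — after: cnt=4, r=3 — retry
T2 LOAD — after: cnt=4, r=4 — load
T2 CAS — after: cnt=5, r=4 — ok
T2 LOAD — after: cnt=5, r=5 — load
T2 CAS — after: cnt=6, r=5 — ok
Log disagrees first at step 8.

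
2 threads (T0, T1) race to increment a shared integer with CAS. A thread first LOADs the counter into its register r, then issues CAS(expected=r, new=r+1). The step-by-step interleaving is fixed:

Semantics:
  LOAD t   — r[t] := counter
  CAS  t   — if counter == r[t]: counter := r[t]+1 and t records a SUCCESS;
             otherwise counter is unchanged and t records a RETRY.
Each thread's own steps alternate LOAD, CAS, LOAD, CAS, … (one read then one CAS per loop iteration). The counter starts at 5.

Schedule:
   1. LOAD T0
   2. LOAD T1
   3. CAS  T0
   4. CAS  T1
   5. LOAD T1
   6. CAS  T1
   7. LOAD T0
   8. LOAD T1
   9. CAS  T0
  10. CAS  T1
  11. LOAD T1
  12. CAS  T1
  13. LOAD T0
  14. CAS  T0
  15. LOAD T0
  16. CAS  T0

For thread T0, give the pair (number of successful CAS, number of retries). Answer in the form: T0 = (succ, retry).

T0 LOAD — after: cnt=5, r=5 — load
T1 LOAD — after: cnt=5, r=5 — load
T0 CAS — after: cnt=6, r=5 — ok
T1 CAS — after: cnt=6, r=5 — retry
T1 LOAD — after: cnt=6, r=6 — load
T1 CAS — after: cnt=7, r=6 — ok
T0 LOAD — after: cnt=7, r=7 — load
T1 LOAD — after: cnt=7, r=7 — load
T0 CAS — after: cnt=8, r=7 — ok
T1 CAS — after: cnt=8, r=7 — retry
T1 LOAD — after: cnt=8, r=8 — load
T1 CAS — after: cnt=9, r=8 — ok
T0 LOAD — after: cnt=9, r=9 — load
T0 CAS — after: cnt=10, r=9 — ok
T0 LOAD — after: cnt=10, r=10 — load
T0 CAS — after: cnt=11, r=10 — ok

T0 = (4, 0)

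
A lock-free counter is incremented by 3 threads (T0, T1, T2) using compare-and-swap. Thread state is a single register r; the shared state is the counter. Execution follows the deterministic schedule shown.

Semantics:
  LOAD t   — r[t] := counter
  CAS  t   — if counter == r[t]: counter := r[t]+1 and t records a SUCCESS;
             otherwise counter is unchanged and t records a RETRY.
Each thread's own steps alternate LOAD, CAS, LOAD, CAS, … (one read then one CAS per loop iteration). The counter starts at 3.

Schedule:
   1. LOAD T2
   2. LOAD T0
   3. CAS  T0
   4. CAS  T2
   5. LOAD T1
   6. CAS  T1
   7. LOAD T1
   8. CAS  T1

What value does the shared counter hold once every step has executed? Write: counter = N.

counter = 6

#1 T2 reads 3
#2 T0 reads 3
#3 T0 CAS(3→4) writes; counter now 4
#4 T2 CAS(3→4) fails; counter now 4
#5 T1 reads 4
#6 T1 CAS(4→5) writes; counter now 5
#7 T1 reads 5
#8 T1 CAS(5→6) writes; counter now 6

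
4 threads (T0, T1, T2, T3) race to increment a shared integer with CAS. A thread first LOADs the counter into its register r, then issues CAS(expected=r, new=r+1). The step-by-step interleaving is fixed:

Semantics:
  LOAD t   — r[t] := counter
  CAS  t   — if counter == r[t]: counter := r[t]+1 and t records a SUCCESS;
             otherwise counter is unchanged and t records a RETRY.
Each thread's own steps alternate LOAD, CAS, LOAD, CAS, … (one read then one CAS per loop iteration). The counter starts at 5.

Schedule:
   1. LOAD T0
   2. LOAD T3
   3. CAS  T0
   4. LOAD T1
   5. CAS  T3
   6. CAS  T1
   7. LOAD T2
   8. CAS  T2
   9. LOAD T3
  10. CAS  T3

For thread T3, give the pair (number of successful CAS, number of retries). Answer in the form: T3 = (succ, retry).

T3 = (1, 1)

[1] T0.load  rd  (counter 5, T0.r 5)
[2] T3.load  rd  (counter 5, T3.r 5)
[3] T0.cas  hit  (counter 6, T0.r 5)
[4] T1.load  rd  (counter 6, T1.r 6)
[5] T3.cas  miss  (counter 6, T3.r 5)
[6] T1.cas  hit  (counter 7, T1.r 6)
[7] T2.load  rd  (counter 7, T2.r 7)
[8] T2.cas  hit  (counter 8, T2.r 7)
[9] T3.load  rd  (counter 8, T3.r 8)
[10] T3.cas  hit  (counter 9, T3.r 8)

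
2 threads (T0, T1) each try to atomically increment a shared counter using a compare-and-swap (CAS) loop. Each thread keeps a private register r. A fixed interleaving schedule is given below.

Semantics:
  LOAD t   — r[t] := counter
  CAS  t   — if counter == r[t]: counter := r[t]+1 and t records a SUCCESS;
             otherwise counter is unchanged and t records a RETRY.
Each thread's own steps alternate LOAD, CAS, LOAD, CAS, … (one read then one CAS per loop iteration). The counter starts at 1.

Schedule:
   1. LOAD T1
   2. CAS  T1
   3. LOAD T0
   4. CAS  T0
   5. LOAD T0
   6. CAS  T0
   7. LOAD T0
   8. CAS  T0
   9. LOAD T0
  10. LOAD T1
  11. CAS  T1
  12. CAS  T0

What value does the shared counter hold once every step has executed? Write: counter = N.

counter = 6

#1 T1 reads 1
#2 T1 CAS(1→2) writes; counter now 2
#3 T0 reads 2
#4 T0 CAS(2→3) writes; counter now 3
#5 T0 reads 3
#6 T0 CAS(3→4) writes; counter now 4
#7 T0 reads 4
#8 T0 CAS(4→5) writes; counter now 5
#9 T0 reads 5
#10 T1 reads 5
#11 T1 CAS(5→6) writes; counter now 6
#12 T0 CAS(5→6) fails; counter now 6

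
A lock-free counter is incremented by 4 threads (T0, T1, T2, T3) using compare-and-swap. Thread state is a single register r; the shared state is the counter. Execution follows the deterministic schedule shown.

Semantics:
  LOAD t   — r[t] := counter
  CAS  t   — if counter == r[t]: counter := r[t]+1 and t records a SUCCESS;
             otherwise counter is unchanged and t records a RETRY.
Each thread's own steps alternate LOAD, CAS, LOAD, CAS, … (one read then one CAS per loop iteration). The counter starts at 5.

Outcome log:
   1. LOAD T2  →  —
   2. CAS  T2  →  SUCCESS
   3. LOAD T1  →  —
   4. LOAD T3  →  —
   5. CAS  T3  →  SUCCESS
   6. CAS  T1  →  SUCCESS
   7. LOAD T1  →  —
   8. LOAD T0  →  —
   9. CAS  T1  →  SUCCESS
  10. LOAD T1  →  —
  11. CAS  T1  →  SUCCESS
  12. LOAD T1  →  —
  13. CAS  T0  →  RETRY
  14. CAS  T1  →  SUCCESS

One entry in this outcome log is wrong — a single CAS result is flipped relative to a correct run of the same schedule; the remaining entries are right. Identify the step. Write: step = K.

step = 6

Reference trace:
T2 LOAD — after: cnt=5, r=5 — load
T2 CAS — after: cnt=6, r=5 — ok
T1 LOAD — after: cnt=6, r=6 — load
T3 LOAD — after: cnt=6, r=6 — load
T3 CAS — after: cnt=7, r=6 — ok
T1 CAS — after: cnt=7, r=6 — retry
T1 LOAD — after: cnt=7, r=7 — load
T0 LOAD — after: cnt=7, r=7 — load
T1 CAS — after: cnt=8, r=7 — ok
T1 LOAD — after: cnt=8, r=8 — load
T1 CAS — after: cnt=9, r=8 — ok
T1 LOAD — after: cnt=9, r=9 — load
T0 CAS — after: cnt=9, r=7 — retry
T1 CAS — after: cnt=10, r=9 — ok
Log disagrees first at step 6.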